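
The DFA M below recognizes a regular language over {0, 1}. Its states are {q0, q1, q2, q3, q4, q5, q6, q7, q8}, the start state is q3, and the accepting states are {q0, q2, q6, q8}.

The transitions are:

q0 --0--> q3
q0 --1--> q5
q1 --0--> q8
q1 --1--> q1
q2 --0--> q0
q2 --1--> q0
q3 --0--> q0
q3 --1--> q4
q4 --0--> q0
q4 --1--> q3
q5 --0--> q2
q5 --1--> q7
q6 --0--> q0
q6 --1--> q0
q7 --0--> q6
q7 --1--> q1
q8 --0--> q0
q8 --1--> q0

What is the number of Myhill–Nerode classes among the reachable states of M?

4

P0 = {q0,q2,q6,q8} | {q1,q3,q4,q5,q7}.
Split {q0,q2,q6,q8} by δ(·,0) → {q2,q6,q8} and {q0}.
Split {q1,q3,q4,q5,q7} by δ(·,0) → {q1,q5,q7} and {q3,q4}.
No further refinement is possible. Final partition (4 blocks): {q2,q6,q8} | {q1,q5,q7} | {q0} | {q3,q4}.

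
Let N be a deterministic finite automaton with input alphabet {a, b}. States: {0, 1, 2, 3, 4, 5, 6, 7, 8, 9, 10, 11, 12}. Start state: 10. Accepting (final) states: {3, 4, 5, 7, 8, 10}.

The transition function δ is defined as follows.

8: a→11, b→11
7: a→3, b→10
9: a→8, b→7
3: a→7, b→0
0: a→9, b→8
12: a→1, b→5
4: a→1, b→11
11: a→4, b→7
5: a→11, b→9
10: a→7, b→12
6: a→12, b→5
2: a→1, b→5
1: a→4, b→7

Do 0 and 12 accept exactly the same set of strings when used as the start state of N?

Reachable states from the start: {0,1,3,4,5,7,8,9,10,11,12}. Unreachable: {2,6} — drop them.
P0 = {3,4,5,7,8,10} | {0,1,9,11,12}.
Refine {3,4,5,7,8,10} on symbol a: members go to different blocks, giving {3,7,10} and {4,5,8}.
On input b, block {3,7,10} splits into {3,10} and {7}.
Refine {0,1,9,11,12} on symbol a: members go to different blocks, giving {1,9,11} and {0,12}.
Stable partition: {3,10} | {1,9,11} | {4,5,8} | {7} | {0,12} — 5 equivalence classes.
0 and 12 lie in the same block of the stable partition, so they are equivalent — no string distinguishes them.

Yes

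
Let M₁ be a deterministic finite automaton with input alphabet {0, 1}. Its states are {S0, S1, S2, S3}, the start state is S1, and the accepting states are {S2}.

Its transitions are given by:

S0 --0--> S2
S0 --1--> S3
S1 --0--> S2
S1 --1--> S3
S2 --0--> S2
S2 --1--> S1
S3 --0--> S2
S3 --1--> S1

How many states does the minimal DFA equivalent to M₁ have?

2

Reachable states from the start: {S1,S2,S3}. Unreachable: {S0} — drop them.
Initial partition by acceptance: {S2} | {S1,S3}.
The partition is now stable with 2 blocks: {S2} | {S1,S3}.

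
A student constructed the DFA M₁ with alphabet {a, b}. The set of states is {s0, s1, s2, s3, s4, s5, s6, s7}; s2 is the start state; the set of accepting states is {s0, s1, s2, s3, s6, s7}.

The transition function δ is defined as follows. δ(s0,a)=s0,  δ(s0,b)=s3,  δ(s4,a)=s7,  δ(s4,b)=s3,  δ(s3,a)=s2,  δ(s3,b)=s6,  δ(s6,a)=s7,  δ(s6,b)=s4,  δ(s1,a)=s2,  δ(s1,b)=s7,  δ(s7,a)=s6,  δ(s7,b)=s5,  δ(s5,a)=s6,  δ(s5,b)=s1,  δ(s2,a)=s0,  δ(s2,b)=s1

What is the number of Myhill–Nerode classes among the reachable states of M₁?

Every state is reachable, so we keep all 8.
Initial partition by acceptance: {s0,s1,s2,s3,s6,s7} | {s4,s5}.
Refine {s0,s1,s2,s3,s6,s7} on symbol b: members go to different blocks, giving {s0,s1,s2,s3} and {s6,s7}.
On input b, block {s0,s1,s2,s3} splits into {s0,s2} and {s1,s3}.
No further refinement is possible. Final partition (4 blocks): {s0,s2} | {s4,s5} | {s6,s7} | {s1,s3}.

4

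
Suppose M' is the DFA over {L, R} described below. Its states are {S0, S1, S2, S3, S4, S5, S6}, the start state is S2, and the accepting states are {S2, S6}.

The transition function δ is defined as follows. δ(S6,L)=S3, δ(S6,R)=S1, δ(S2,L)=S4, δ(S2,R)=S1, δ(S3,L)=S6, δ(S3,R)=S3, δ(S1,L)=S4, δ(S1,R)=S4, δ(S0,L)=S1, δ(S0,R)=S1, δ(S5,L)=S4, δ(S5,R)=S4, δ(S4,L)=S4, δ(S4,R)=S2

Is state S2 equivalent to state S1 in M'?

States {S0,S3,S5,S6} cannot be reached from the start state, so discard them.
Start with accepting vs non-accepting: {S2} | {S1,S4}.
Refine {S1,S4} on symbol R: members go to different blocks, giving {S1} and {S4}.
Stable partition: {S2} | {S1} | {S4} — 3 equivalence classes.
S2 and S1 end up in different blocks, so they are distinguishable. For instance, the string 'ε' is accepted from only S2.

No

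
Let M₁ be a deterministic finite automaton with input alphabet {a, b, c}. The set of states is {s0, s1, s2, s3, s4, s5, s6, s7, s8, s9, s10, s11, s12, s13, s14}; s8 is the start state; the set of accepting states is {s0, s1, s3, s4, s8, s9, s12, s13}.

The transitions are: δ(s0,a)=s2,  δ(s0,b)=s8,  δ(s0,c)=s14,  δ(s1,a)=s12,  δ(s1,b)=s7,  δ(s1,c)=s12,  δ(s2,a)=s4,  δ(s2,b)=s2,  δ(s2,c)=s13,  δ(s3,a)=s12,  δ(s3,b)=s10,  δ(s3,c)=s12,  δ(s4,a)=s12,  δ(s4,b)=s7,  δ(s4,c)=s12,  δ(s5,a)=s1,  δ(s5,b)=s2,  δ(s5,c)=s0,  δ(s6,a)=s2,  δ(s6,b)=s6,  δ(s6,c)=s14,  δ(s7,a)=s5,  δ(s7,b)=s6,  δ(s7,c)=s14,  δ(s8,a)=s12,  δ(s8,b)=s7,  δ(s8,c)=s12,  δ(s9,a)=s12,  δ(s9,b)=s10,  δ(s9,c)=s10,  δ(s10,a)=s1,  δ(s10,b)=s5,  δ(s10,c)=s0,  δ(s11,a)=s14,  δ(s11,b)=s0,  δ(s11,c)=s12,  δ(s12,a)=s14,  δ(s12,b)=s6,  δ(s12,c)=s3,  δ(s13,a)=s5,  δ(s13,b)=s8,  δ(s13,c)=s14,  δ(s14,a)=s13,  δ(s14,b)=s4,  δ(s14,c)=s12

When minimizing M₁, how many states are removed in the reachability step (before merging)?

BFS from s8 reaches {s0, s1, s2, s3, s4, s5, s6, s7, s8, s10, s12, s13, s14}; the 2 state(s) s9, s11 are never visited.

2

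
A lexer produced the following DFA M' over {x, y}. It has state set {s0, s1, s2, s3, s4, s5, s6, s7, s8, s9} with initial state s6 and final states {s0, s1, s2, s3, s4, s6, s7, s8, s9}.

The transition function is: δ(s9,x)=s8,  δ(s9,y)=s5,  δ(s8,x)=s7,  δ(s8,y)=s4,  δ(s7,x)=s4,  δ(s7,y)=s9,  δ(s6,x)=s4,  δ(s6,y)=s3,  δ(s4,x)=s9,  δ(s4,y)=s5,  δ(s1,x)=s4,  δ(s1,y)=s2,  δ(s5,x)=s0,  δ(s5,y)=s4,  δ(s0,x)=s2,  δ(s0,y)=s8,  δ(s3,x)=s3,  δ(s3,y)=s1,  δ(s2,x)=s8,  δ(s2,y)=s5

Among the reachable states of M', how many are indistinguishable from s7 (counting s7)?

Every state is reachable, so we keep all 10.
Start with accepting vs non-accepting: {s0,s1,s2,s3,s4,s6,s7,s8,s9} | {s5}.
Split {s0,s1,s2,s3,s4,s6,s7,s8,s9} by δ(·,y) → {s0,s1,s3,s6,s7,s8} and {s2,s4,s9}.
On input x, block {s0,s1,s3,s6,s7,s8} splits into {s0,s1,s6,s7} and {s3,s8}.
Split {s0,s1,s6,s7} by δ(·,y) → {s0,s6} and {s1,s7}.
Split {s2,s4,s9} by δ(·,x) → {s2,s9} and {s4}.
Refine {s0,s6} on symbol x: members go to different blocks, giving {s0} and {s6}.
Refine {s3,s8} on symbol x: members go to different blocks, giving {s3} and {s8}.
No further refinement is possible. Final partition (8 blocks): {s0} | {s5} | {s2,s9} | {s3} | {s1,s7} | {s4} | {s6} | {s8}.
State s7 belongs to the block {s1,s7}, which has 2 states.

2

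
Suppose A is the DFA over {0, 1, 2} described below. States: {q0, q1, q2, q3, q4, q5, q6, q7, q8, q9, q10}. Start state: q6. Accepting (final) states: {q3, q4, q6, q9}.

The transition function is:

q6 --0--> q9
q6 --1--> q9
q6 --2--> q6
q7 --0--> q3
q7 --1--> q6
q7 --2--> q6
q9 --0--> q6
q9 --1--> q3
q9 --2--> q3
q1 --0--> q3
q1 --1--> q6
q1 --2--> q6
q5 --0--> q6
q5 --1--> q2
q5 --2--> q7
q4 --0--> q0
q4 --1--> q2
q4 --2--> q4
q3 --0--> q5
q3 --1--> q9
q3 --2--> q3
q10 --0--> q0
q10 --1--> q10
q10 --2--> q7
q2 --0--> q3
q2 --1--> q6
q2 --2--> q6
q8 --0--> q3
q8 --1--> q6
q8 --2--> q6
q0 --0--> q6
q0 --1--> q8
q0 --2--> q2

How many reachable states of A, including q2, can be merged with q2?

2

States {q0,q1,q4,q8,q10} cannot be reached from the start state, so discard them.
Initial partition by acceptance: {q3,q6,q9} | {q2,q5,q7}.
Split {q3,q6,q9} by δ(·,0) → {q6,q9} and {q3}.
On input 1, block {q6,q9} splits into {q6} and {q9}.
Refine {q2,q5,q7} on symbol 0: members go to different blocks, giving {q2,q7} and {q5}.
The partition is now stable with 5 blocks: {q6} | {q2,q7} | {q3} | {q9} | {q5}.
The equivalence class containing q2 is {q2,q7}, of size 2.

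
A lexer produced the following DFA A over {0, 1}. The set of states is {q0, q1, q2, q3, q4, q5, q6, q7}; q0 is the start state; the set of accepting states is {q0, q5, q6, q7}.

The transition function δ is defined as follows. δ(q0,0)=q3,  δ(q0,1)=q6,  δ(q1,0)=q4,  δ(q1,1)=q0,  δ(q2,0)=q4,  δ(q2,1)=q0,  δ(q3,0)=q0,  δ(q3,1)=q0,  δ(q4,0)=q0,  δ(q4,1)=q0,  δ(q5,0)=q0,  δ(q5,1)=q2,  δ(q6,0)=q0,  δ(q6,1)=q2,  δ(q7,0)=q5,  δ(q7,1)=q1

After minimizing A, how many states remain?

4

Reachable states from the start: {q0,q2,q3,q4,q6}. Unreachable: {q1,q5,q7} — drop them.
Initial partition by acceptance: {q0,q6} | {q2,q3,q4}.
On input 0, block {q0,q6} splits into {q0} and {q6}.
Split {q2,q3,q4} by δ(·,0) → {q3,q4} and {q2}.
No further refinement is possible. Final partition (4 blocks): {q0} | {q3,q4} | {q6} | {q2}.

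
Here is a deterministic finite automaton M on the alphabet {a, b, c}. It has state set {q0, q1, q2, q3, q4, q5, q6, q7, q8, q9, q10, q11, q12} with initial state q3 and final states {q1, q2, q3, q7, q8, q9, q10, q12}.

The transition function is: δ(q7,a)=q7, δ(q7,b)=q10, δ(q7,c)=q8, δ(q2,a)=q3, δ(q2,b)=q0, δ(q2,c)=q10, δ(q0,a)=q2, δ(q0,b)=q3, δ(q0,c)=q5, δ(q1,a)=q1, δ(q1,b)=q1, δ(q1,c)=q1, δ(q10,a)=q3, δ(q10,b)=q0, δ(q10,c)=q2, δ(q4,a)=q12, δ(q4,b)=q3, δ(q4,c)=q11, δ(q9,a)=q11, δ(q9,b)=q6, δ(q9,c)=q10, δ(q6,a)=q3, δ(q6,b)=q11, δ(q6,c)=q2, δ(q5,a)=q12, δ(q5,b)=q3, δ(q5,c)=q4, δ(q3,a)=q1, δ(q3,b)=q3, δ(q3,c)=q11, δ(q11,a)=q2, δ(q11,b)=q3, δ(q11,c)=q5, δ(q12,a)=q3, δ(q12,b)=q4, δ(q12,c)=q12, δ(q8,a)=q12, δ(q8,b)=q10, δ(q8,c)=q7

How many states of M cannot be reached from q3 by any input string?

4

BFS from q3 reaches {q0, q1, q2, q3, q4, q5, q10, q11, q12}; the 4 state(s) q6, q7, q8, q9 are never visited.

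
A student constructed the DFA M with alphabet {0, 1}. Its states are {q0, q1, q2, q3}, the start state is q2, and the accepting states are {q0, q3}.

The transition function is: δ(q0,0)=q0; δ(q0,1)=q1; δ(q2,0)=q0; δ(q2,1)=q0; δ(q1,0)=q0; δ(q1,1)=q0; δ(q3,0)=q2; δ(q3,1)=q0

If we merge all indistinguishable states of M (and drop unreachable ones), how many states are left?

States {q3} cannot be reached from the start state, so discard them.
Initial partition by acceptance: {q0} | {q1,q2}.
The partition is now stable with 2 blocks: {q0} | {q1,q2}.

2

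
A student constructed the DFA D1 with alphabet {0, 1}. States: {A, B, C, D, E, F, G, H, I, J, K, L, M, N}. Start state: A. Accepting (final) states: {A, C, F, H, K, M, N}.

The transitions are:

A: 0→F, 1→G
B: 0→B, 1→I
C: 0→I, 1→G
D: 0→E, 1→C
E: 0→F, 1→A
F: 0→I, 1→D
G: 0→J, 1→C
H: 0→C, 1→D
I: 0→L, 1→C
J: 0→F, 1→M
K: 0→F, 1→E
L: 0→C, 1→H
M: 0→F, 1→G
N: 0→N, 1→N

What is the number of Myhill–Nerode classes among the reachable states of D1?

Reachable states from the start: {A,C,D,E,F,G,H,I,J,L,M}. Unreachable: {B,K,N} — drop them.
P0 = {A,C,F,H,M} | {D,E,G,I,J,L}.
Split {A,C,F,H,M} by δ(·,0) → {A,H,M} and {C,F}.
Refine {D,E,G,I,J,L} on symbol 0: members go to different blocks, giving {D,G,I} and {E,J,L}.
No further refinement is possible. Final partition (4 blocks): {A,H,M} | {D,G,I} | {C,F} | {E,J,L}.

4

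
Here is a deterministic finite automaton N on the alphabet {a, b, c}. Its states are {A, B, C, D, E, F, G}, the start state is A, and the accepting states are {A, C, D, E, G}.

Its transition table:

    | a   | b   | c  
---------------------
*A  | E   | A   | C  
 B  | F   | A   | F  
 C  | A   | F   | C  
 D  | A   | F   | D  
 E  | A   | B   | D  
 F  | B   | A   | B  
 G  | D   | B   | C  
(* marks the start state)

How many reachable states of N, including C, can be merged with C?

First remove the unreachable states {G}; 6 states remain.
Initial partition by acceptance: {A,C,D,E} | {B,F}.
Refine {A,C,D,E} on symbol b: members go to different blocks, giving {C,D,E} and {A}.
The partition is now stable with 3 blocks: {C,D,E} | {B,F} | {A}.
The equivalence class containing C is {C,D,E}, of size 3.

3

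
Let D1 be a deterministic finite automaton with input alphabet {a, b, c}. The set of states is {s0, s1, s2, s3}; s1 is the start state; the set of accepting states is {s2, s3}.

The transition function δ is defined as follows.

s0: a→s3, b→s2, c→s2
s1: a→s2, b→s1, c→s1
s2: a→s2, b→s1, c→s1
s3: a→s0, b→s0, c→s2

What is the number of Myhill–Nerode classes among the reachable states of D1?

First remove the unreachable states {s0,s3}; 2 states remain.
Initial partition by acceptance: {s2} | {s1}.
The partition is now stable with 2 blocks: {s2} | {s1}.

2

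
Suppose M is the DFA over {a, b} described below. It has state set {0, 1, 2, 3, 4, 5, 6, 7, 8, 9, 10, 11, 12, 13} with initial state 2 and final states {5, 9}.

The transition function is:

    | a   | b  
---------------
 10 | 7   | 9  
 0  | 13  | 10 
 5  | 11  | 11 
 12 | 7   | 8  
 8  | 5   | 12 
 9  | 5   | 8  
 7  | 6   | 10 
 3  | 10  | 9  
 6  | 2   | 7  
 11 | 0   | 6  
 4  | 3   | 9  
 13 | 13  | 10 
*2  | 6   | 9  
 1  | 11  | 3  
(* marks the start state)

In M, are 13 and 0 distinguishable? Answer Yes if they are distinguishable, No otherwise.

States {1,3,4} cannot be reached from the start state, so discard them.
Start with accepting vs non-accepting: {5,9} | {0,2,6,7,8,10,11,12,13}.
Split {5,9} by δ(·,a) → {5} and {9}.
On input a, block {0,2,6,7,8,10,11,12,13} splits into {0,2,6,7,10,11,12,13} and {8}.
On input b, block {0,2,6,7,10,11,12,13} splits into {0,6,7,11,13} and {2,10} and {12}.
Refine {0,6,7,11,13} on symbol a: members go to different blocks, giving {0,7,11,13} and {6}.
On input a, block {0,7,11,13} splits into {0,11,13} and {7}.
Refine {0,11,13} on symbol b: members go to different blocks, giving {0,13} and {11}.
Split {2,10} by δ(·,a) → {2} and {10}.
The partition is now stable with 10 blocks: {5} | {0,13} | {9} | {8} | {2} | {12} | {6} | {7} | {11} | {10}.
13 and 0 lie in the same block of the stable partition, so they are equivalent — no string distinguishes them.

No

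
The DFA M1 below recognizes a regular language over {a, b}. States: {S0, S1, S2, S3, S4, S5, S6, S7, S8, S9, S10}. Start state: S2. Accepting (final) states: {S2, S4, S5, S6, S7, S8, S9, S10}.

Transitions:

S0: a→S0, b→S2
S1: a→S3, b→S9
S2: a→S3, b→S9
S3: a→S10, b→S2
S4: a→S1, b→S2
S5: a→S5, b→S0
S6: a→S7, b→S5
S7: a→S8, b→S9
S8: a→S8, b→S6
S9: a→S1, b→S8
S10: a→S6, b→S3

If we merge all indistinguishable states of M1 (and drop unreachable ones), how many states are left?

10

States {S4} cannot be reached from the start state, so discard them.
P0 = {S2,S5,S6,S7,S8,S9,S10} | {S0,S1,S3}.
Split {S2,S5,S6,S7,S8,S9,S10} by δ(·,a) → {S5,S6,S7,S8,S10} and {S2,S9}.
Refine {S5,S6,S7,S8,S10} on symbol b: members go to different blocks, giving {S5,S10} and {S6,S8} and {S7}.
Refine {S5,S10} on symbol a: members go to different blocks, giving {S5} and {S10}.
On input a, block {S0,S1,S3} splits into {S0,S1} and {S3}.
Refine {S0,S1} on symbol a: members go to different blocks, giving {S0} and {S1}.
On input a, block {S2,S9} splits into {S2} and {S9}.
Split {S6,S8} by δ(·,a) → {S6} and {S8}.
No further refinement is possible. Final partition (10 blocks): {S5} | {S0} | {S2} | {S6} | {S7} | {S10} | {S3} | {S1} | {S9} | {S8}.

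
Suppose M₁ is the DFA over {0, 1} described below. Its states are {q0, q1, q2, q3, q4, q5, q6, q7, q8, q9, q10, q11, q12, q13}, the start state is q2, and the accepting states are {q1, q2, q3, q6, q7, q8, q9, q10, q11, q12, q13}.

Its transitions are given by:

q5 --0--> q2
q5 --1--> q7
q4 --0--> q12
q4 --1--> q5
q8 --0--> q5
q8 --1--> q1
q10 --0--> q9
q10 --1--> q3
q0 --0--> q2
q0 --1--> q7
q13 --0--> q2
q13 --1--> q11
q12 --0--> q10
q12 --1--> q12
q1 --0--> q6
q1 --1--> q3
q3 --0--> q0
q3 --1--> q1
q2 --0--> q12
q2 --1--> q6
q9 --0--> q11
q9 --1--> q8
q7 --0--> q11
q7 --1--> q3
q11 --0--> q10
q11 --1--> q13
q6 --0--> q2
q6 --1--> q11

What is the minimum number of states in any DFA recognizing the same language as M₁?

9

States {q4} cannot be reached from the start state, so discard them.
P0 = {q1,q2,q3,q6,q7,q8,q9,q10,q11,q12,q13} | {q0,q5}.
On input 0, block {q1,q2,q3,q6,q7,q8,q9,q10,q11,q12,q13} splits into {q1,q2,q6,q7,q9,q10,q11,q12,q13} and {q3,q8}.
On input 1, block {q1,q2,q6,q7,q9,q10,q11,q12,q13} splits into {q2,q6,q11,q12,q13} and {q1,q7,q9,q10}.
Split {q2,q6,q11,q12,q13} by δ(·,0) → {q2,q6,q13} and {q11,q12}.
On input 0, block {q2,q6,q13} splits into {q6,q13} and {q2}.
Refine {q1,q7,q9,q10} on symbol 0: members go to different blocks, giving {q7,q9} and {q1} and {q10}.
Refine {q11,q12} on symbol 1: members go to different blocks, giving {q11} and {q12}.
The partition is now stable with 9 blocks: {q6,q13} | {q0,q5} | {q3,q8} | {q7,q9} | {q11} | {q2} | {q1} | {q10} | {q12}.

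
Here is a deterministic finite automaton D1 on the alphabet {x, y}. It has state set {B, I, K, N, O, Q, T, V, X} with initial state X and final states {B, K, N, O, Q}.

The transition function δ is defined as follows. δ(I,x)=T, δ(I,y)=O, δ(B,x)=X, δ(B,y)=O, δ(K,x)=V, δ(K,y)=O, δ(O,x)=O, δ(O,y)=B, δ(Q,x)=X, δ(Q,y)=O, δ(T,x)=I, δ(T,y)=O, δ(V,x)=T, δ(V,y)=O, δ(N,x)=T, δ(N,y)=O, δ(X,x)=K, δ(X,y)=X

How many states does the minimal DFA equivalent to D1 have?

5

States {N,Q} cannot be reached from the start state, so discard them.
P0 = {B,K,O} | {I,T,V,X}.
Refine {B,K,O} on symbol x: members go to different blocks, giving {B,K} and {O}.
Split {I,T,V,X} by δ(·,x) → {I,T,V} and {X}.
Refine {B,K} on symbol x: members go to different blocks, giving {B} and {K}.
The partition is now stable with 5 blocks: {B} | {I,T,V} | {O} | {X} | {K}.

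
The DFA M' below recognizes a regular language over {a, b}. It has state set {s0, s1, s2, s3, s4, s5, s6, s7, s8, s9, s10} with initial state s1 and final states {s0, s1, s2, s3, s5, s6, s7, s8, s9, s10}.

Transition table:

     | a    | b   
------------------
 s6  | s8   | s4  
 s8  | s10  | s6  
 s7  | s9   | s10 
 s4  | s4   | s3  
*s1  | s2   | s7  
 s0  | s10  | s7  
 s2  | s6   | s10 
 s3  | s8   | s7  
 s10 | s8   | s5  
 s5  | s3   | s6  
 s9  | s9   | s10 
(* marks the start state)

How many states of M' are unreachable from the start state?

1

BFS from s1 reaches {s1, s2, s3, s4, s5, s6, s7, s8, s9, s10}; the 1 state(s) s0 are never visited.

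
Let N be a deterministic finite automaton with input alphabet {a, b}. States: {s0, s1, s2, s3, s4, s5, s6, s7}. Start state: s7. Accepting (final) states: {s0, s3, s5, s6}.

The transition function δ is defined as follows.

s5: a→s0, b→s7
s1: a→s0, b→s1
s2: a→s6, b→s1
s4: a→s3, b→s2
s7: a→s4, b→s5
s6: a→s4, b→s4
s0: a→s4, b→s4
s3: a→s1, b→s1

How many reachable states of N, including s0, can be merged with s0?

All states are reachable from the start state.
Initial partition by acceptance: {s0,s3,s5,s6} | {s1,s2,s4,s7}.
Refine {s0,s3,s5,s6} on symbol a: members go to different blocks, giving {s0,s3,s6} and {s5}.
Refine {s1,s2,s4,s7} on symbol a: members go to different blocks, giving {s1,s2,s4} and {s7}.
Stable partition: {s0,s3,s6} | {s1,s2,s4} | {s5} | {s7} — 4 equivalence classes.
State s0 belongs to the block {s0,s3,s6}, which has 3 states.

3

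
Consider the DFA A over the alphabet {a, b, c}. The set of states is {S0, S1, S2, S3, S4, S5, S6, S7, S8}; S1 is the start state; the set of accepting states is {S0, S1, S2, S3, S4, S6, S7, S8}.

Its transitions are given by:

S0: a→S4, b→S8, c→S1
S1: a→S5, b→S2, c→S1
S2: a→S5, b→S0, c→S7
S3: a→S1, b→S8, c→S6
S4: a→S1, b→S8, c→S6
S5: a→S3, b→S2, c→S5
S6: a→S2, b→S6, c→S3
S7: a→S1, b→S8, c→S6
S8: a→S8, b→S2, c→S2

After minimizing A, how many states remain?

P0 = {S0,S1,S2,S3,S4,S6,S7,S8} | {S5}.
Split {S0,S1,S2,S3,S4,S6,S7,S8} by δ(·,a) → {S0,S3,S4,S6,S7,S8} and {S1,S2}.
Split {S0,S3,S4,S6,S7,S8} by δ(·,a) → {S3,S4,S6,S7} and {S0,S8}.
On input b, block {S3,S4,S6,S7} splits into {S3,S4,S7} and {S6}.
Split {S1,S2} by δ(·,b) → {S1} and {S2}.
On input a, block {S0,S8} splits into {S0} and {S8}.
No further refinement is possible. Final partition (7 blocks): {S3,S4,S7} | {S5} | {S1} | {S0} | {S6} | {S2} | {S8}.

7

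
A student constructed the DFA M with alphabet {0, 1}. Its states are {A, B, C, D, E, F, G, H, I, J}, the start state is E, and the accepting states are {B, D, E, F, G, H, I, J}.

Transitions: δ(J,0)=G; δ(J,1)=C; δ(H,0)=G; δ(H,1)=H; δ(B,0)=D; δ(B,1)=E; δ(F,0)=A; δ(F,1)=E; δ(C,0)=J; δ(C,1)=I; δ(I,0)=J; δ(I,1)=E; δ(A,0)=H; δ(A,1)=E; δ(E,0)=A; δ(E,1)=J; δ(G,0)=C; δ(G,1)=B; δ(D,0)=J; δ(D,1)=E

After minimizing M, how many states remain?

First remove the unreachable states {F}; 9 states remain.
Initial partition by acceptance: {B,D,E,G,H,I,J} | {A,C}.
Refine {B,D,E,G,H,I,J} on symbol 0: members go to different blocks, giving {B,D,H,I,J} and {E,G}.
On input 0, block {B,D,H,I,J} splits into {B,D,I} and {H,J}.
Refine {B,D,I} on symbol 0: members go to different blocks, giving {D,I} and {B}.
Split {A,C} by δ(·,1) → {A} and {C}.
Split {E,G} by δ(·,0) → {E} and {G}.
Split {H,J} by δ(·,1) → {H} and {J}.
Stable partition: {D,I} | {A} | {E} | {H} | {B} | {C} | {G} | {J} — 8 equivalence classes.

8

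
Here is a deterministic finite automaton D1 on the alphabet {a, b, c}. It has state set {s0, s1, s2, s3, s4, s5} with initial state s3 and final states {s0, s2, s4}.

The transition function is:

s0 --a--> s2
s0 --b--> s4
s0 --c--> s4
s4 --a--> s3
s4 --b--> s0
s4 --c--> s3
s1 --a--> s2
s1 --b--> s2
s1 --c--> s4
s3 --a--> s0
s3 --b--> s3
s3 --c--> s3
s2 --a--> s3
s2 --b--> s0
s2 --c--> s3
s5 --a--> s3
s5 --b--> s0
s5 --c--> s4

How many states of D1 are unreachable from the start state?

Starting at s3 and following transitions, the reachable set is {s0, s2, s3, s4}. That leaves s1, s5 unreachable — 2 in total.

2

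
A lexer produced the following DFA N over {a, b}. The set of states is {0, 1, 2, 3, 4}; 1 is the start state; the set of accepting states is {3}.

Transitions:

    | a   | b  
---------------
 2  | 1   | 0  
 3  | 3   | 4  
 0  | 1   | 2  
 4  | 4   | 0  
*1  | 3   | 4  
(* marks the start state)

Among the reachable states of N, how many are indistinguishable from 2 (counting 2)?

2

Initial partition by acceptance: {3} | {0,1,2,4}.
Refine {0,1,2,4} on symbol a: members go to different blocks, giving {0,2,4} and {1}.
On input a, block {0,2,4} splits into {0,2} and {4}.
The partition is now stable with 4 blocks: {3} | {0,2} | {1} | {4}.
The equivalence class containing 2 is {0,2}, of size 2.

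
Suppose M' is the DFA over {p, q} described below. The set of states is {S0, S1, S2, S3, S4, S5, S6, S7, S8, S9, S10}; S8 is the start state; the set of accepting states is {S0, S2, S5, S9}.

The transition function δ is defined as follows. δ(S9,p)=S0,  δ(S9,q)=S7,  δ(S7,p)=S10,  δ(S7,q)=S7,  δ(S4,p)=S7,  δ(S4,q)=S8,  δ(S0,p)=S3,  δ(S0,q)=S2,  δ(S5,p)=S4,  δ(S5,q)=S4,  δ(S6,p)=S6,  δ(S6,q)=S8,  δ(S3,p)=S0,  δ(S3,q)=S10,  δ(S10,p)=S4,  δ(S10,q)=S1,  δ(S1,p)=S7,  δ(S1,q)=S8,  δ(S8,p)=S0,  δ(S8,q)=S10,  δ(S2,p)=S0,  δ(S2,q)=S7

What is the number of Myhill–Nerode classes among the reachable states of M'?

First remove the unreachable states {S5,S6,S9}; 8 states remain.
Start with accepting vs non-accepting: {S0,S2} | {S1,S3,S4,S7,S8,S10}.
Refine {S0,S2} on symbol p: members go to different blocks, giving {S0} and {S2}.
Split {S1,S3,S4,S7,S8,S10} by δ(·,p) → {S1,S4,S7,S10} and {S3,S8}.
On input q, block {S1,S4,S7,S10} splits into {S1,S4} and {S7,S10}.
Refine {S7,S10} on symbol p: members go to different blocks, giving {S7} and {S10}.
No further refinement is possible. Final partition (6 blocks): {S0} | {S1,S4} | {S2} | {S3,S8} | {S7} | {S10}.

6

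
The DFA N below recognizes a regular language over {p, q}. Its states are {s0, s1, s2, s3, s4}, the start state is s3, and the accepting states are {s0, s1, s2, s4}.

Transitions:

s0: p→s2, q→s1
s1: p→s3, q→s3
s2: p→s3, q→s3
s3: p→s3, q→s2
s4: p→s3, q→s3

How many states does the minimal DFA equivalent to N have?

States {s0,s1,s4} cannot be reached from the start state, so discard them.
P0 = {s2} | {s3}.
The partition is now stable with 2 blocks: {s2} | {s3}.

2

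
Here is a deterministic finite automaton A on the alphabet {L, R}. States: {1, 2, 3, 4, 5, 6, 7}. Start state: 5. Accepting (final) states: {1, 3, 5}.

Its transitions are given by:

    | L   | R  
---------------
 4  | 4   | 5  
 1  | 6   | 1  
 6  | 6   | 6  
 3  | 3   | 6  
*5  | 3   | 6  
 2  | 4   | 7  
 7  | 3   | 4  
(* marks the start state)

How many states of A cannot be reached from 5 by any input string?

No path from 5 leads to 1, 2, 4, 7; the other 3 states are all reachable.

4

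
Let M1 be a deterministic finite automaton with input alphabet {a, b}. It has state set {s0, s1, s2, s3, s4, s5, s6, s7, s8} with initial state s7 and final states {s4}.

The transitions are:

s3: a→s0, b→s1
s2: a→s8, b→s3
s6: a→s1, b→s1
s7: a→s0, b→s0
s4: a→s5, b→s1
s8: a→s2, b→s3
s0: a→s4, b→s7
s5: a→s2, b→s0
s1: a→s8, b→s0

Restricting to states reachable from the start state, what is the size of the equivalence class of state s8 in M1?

2

Reachable states from the start: {s0,s1,s2,s3,s4,s5,s7,s8}. Unreachable: {s6} — drop them.
P0 = {s4} | {s0,s1,s2,s3,s5,s7,s8}.
Split {s0,s1,s2,s3,s5,s7,s8} by δ(·,a) → {s1,s2,s3,s5,s7,s8} and {s0}.
Refine {s1,s2,s3,s5,s7,s8} on symbol a: members go to different blocks, giving {s1,s2,s5,s8} and {s3,s7}.
On input b, block {s1,s2,s5,s8} splits into {s1,s5} and {s2,s8}.
On input b, block {s3,s7} splits into {s3} and {s7}.
Stable partition: {s4} | {s1,s5} | {s0} | {s3} | {s2,s8} | {s7} — 6 equivalence classes.
The equivalence class containing s8 is {s2,s8}, of size 2.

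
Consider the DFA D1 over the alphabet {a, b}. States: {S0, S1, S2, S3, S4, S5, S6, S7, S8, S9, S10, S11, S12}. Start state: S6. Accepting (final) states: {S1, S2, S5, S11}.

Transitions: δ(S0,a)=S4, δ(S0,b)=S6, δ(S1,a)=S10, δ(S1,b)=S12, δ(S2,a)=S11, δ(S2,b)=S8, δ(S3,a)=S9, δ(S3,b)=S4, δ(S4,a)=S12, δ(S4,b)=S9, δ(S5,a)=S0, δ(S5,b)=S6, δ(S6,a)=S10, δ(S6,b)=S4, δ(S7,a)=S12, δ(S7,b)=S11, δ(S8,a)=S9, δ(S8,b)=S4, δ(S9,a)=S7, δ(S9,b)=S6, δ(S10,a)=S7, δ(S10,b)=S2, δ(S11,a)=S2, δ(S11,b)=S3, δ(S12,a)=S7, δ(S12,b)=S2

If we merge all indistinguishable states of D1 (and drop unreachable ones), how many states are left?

Reachable states from the start: {S2,S3,S4,S6,S7,S8,S9,S10,S11,S12}. Unreachable: {S0,S1,S5} — drop them.
Start with accepting vs non-accepting: {S2,S11} | {S3,S4,S6,S7,S8,S9,S10,S12}.
On input b, block {S3,S4,S6,S7,S8,S9,S10,S12} splits into {S3,S4,S6,S8,S9} and {S7,S10,S12}.
Refine {S3,S4,S6,S8,S9} on symbol a: members go to different blocks, giving {S4,S6,S9} and {S3,S8}.
The partition is now stable with 4 blocks: {S2,S11} | {S4,S6,S9} | {S7,S10,S12} | {S3,S8}.

4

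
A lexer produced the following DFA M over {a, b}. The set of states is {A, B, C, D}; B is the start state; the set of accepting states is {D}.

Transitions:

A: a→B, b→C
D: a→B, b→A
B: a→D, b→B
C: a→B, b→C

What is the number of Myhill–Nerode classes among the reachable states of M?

3

All states are reachable from the start state.
P0 = {D} | {A,B,C}.
On input a, block {A,B,C} splits into {A,C} and {B}.
The partition is now stable with 3 blocks: {D} | {A,C} | {B}.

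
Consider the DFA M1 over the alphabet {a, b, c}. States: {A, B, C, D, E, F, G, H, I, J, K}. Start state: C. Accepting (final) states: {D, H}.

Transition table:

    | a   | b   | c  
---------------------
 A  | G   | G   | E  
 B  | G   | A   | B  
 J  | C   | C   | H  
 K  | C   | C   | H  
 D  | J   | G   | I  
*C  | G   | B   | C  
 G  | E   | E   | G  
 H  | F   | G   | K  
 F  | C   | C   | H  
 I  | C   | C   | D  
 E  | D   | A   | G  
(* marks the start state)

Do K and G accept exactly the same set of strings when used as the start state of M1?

Initial partition by acceptance: {D,H} | {A,B,C,E,F,G,I,J,K}.
Split {A,B,C,E,F,G,I,J,K} by δ(·,a) → {A,B,C,F,G,I,J,K} and {E}.
Split {A,B,C,F,G,I,J,K} by δ(·,a) → {A,B,C,F,I,J,K} and {G}.
Refine {A,B,C,F,I,J,K} on symbol a: members go to different blocks, giving {F,I,J,K} and {A,B,C}.
Refine {A,B,C} on symbol b: members go to different blocks, giving {B,C} and {A}.
Refine {B,C} on symbol b: members go to different blocks, giving {B} and {C}.
The partition is now stable with 7 blocks: {D,H} | {F,I,J,K} | {E} | {G} | {B} | {A} | {C}.
K and G end up in different blocks, so they are distinguishable. For instance, the string 'c' is accepted from only K.

No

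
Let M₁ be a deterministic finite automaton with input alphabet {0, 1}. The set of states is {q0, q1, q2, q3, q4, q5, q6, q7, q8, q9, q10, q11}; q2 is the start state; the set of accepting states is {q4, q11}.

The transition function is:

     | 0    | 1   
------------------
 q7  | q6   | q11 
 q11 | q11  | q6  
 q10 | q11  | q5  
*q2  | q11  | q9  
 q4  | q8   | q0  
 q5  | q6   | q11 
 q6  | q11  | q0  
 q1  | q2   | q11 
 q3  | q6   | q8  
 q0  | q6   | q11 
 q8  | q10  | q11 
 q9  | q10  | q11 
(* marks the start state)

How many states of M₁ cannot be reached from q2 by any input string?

Starting at q2 and following transitions, the reachable set is {q0, q2, q5, q6, q9, q10, q11}. That leaves q1, q3, q4, q7, q8 unreachable — 5 in total.

5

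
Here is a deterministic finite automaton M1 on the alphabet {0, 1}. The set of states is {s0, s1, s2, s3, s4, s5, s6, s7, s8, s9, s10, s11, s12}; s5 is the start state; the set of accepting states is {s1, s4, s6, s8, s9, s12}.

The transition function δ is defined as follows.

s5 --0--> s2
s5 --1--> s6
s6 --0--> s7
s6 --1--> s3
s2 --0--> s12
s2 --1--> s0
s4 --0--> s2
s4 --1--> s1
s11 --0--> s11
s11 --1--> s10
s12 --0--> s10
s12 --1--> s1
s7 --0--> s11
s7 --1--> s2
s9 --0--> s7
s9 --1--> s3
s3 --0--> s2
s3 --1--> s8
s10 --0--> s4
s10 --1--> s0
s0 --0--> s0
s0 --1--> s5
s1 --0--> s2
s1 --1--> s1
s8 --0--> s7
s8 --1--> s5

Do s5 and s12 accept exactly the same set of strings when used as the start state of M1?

States {s9} cannot be reached from the start state, so discard them.
P0 = {s1,s4,s6,s8,s12} | {s0,s2,s3,s5,s7,s10,s11}.
Refine {s1,s4,s6,s8,s12} on symbol 1: members go to different blocks, giving {s1,s4,s12} and {s6,s8}.
Split {s0,s2,s3,s5,s7,s10,s11} by δ(·,0) → {s0,s3,s5,s7,s11} and {s2,s10}.
Refine {s0,s3,s5,s7,s11} on symbol 0: members go to different blocks, giving {s0,s7,s11} and {s3,s5}.
On input 1, block {s0,s7,s11} splits into {s7,s11} and {s0}.
The partition is now stable with 6 blocks: {s1,s4,s12} | {s7,s11} | {s6,s8} | {s2,s10} | {s3,s5} | {s0}.
s5 and s12 end up in different blocks, so they are distinguishable. For instance, the string 'ε' is accepted from only s12.

No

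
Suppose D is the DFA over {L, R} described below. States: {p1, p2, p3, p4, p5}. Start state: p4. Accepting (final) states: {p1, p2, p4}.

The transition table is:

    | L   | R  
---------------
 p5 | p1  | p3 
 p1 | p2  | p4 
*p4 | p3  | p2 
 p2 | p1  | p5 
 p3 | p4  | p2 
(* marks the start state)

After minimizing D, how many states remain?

All states are reachable from the start state.
Start with accepting vs non-accepting: {p1,p2,p4} | {p3,p5}.
Refine {p1,p2,p4} on symbol L: members go to different blocks, giving {p1,p2} and {p4}.
On input R, block {p1,p2} splits into {p1} and {p2}.
On input L, block {p3,p5} splits into {p3} and {p5}.
No further refinement is possible. Final partition (5 blocks): {p1} | {p3} | {p4} | {p2} | {p5}.

5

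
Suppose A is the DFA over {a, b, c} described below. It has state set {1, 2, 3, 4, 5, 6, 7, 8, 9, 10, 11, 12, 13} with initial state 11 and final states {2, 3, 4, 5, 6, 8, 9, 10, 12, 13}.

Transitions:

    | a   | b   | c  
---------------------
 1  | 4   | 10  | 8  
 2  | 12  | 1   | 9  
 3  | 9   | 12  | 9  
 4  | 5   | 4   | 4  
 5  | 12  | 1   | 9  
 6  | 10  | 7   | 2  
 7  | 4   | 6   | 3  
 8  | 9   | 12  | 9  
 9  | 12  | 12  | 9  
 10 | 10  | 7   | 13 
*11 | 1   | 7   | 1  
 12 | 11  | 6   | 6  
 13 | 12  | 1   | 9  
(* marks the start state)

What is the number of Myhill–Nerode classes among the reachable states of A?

8

Initial partition by acceptance: {2,3,4,5,6,8,9,10,12,13} | {1,7,11}.
Refine {2,3,4,5,6,8,9,10,12,13} on symbol a: members go to different blocks, giving {2,3,4,5,6,8,9,10,13} and {12}.
Split {2,3,4,5,6,8,9,10,13} by δ(·,a) → {3,4,6,8,10} and {2,5,9,13}.
Refine {3,4,6,8,10} on symbol a: members go to different blocks, giving {3,4,8} and {6,10}.
Split {3,4,8} by δ(·,b) → {3,8} and {4}.
Refine {1,7,11} on symbol a: members go to different blocks, giving {1,7} and {11}.
On input b, block {2,5,9,13} splits into {2,5,13} and {9}.
No further refinement is possible. Final partition (8 blocks): {3,8} | {1,7} | {12} | {2,5,13} | {6,10} | {4} | {11} | {9}.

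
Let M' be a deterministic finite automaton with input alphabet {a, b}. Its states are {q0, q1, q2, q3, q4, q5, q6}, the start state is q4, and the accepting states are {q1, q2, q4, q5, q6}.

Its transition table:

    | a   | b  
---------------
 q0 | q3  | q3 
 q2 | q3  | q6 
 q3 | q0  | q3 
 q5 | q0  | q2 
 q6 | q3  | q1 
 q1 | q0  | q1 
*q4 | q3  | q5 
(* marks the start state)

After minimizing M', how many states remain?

All states are reachable from the start state.
Start with accepting vs non-accepting: {q1,q2,q4,q5,q6} | {q0,q3}.
Stable partition: {q1,q2,q4,q5,q6} | {q0,q3} — 2 equivalence classes.

2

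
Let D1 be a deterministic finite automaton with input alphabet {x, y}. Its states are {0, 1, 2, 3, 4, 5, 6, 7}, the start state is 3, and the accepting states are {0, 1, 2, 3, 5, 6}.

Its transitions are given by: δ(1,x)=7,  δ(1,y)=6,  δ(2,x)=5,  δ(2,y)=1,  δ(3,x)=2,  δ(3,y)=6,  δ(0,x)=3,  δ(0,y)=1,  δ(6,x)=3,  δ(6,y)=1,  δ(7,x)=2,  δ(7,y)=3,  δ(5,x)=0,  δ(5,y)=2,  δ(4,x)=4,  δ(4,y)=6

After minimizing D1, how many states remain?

4

States {4} cannot be reached from the start state, so discard them.
Initial partition by acceptance: {0,1,2,3,5,6} | {7}.
Split {0,1,2,3,5,6} by δ(·,x) → {0,2,3,5,6} and {1}.
Split {0,2,3,5,6} by δ(·,y) → {0,2,6} and {3,5}.
Stable partition: {0,2,6} | {7} | {1} | {3,5} — 4 equivalence classes.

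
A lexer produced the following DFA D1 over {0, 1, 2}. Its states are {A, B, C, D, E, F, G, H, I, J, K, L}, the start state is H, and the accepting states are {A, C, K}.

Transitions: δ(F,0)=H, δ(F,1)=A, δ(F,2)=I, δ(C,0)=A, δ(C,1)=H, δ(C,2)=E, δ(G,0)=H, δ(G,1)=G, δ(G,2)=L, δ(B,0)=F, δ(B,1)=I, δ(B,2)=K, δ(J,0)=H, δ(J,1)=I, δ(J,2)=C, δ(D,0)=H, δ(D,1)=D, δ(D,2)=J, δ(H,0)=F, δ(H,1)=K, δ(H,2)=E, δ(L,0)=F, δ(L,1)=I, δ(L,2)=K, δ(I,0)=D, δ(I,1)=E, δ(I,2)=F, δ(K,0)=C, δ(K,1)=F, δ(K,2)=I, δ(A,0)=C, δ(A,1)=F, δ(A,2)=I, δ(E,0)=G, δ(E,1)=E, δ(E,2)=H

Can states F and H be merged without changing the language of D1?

Yes

First remove the unreachable states {B}; 11 states remain.
Start with accepting vs non-accepting: {A,C,K} | {D,E,F,G,H,I,J,L}.
Refine {D,E,F,G,H,I,J,L} on symbol 1: members go to different blocks, giving {D,E,G,I,J,L} and {F,H}.
Split {D,E,G,I,J,L} by δ(·,0) → {D,G,J,L} and {E,I}.
On input 1, block {D,G,J,L} splits into {D,G} and {J,L}.
Stable partition: {A,C,K} | {D,G} | {F,H} | {E,I} | {J,L} — 5 equivalence classes.
F and H lie in the same block of the stable partition, so they are equivalent — no string distinguishes them.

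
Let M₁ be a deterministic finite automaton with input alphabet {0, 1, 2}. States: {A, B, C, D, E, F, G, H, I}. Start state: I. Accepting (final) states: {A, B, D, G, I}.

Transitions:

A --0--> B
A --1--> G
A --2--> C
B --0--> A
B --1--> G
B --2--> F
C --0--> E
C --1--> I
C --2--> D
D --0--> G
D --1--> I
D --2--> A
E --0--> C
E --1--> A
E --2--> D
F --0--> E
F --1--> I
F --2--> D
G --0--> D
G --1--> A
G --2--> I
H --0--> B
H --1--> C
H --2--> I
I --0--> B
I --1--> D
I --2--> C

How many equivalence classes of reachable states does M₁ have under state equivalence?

Reachable states from the start: {A,B,C,D,E,F,G,I}. Unreachable: {H} — drop them.
Initial partition by acceptance: {A,B,D,G,I} | {C,E,F}.
On input 2, block {A,B,D,G,I} splits into {A,B,I} and {D,G}.
Stable partition: {A,B,I} | {C,E,F} | {D,G} — 3 equivalence classes.

3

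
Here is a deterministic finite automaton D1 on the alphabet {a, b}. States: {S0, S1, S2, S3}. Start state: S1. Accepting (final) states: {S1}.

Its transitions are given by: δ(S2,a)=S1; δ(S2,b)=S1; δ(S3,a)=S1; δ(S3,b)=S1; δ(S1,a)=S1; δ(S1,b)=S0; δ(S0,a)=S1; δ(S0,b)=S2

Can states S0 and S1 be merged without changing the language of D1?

No

States {S3} cannot be reached from the start state, so discard them.
P0 = {S1} | {S0,S2}.
On input b, block {S0,S2} splits into {S0} and {S2}.
No further refinement is possible. Final partition (3 blocks): {S1} | {S0} | {S2}.
S0 and S1 end up in different blocks, so they are distinguishable. For instance, the string 'ε' is accepted from only S1.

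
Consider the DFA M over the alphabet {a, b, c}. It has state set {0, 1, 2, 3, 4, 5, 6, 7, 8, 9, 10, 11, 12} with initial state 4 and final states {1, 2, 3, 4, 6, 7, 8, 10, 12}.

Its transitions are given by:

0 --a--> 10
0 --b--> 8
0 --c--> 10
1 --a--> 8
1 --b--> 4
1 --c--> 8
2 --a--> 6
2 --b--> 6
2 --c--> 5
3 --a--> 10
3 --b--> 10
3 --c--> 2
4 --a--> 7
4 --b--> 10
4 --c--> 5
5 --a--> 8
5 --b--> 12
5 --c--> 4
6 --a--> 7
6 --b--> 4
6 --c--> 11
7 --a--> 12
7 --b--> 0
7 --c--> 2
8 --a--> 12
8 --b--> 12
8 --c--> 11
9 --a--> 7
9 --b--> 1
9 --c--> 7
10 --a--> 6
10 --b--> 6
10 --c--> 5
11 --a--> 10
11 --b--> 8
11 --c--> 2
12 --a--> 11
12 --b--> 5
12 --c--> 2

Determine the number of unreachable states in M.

3

No path from 4 leads to 1, 3, 9; the other 10 states are all reachable.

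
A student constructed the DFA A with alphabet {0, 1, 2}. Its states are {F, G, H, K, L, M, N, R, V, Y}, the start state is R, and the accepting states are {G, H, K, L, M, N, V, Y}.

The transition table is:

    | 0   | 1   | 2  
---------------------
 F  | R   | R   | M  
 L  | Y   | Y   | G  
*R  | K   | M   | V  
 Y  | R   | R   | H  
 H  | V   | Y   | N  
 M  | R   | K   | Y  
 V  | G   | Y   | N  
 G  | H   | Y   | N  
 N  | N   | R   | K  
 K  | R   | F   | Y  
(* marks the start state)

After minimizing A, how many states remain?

States {L} cannot be reached from the start state, so discard them.
Start with accepting vs non-accepting: {G,H,K,M,N,V,Y} | {F,R}.
Split {G,H,K,M,N,V,Y} by δ(·,0) → {G,H,N,V} and {K,M,Y}.
Split {G,H,N,V} by δ(·,1) → {G,H,V} and {N}.
Split {F,R} by δ(·,0) → {R} and {F}.
Refine {K,M,Y} on symbol 1: members go to different blocks, giving {M} and {Y} and {K}.
The partition is now stable with 7 blocks: {G,H,V} | {R} | {M} | {N} | {F} | {Y} | {K}.

7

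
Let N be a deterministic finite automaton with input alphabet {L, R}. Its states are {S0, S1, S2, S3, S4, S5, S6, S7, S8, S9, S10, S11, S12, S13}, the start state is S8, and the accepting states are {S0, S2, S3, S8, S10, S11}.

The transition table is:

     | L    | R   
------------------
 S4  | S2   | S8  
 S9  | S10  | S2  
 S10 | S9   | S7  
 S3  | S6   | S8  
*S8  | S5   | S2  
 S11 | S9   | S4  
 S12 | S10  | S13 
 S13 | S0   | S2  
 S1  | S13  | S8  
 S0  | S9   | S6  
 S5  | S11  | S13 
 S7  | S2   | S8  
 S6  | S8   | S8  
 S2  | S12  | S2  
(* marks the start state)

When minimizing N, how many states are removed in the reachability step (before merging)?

BFS from S8 reaches {S0, S2, S4, S5, S6, S7, S8, S9, S10, S11, S12, S13}; the 2 state(s) S1, S3 are never visited.

2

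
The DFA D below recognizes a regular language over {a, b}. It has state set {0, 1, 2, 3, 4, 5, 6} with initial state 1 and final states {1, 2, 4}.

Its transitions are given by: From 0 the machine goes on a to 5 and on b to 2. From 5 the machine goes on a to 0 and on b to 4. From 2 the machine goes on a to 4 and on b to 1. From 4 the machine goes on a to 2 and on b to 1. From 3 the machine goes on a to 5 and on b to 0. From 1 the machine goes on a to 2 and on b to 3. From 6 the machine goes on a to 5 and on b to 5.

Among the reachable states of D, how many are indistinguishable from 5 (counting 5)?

Reachable states from the start: {0,1,2,3,4,5}. Unreachable: {6} — drop them.
Start with accepting vs non-accepting: {1,2,4} | {0,3,5}.
Refine {1,2,4} on symbol b: members go to different blocks, giving {2,4} and {1}.
On input b, block {0,3,5} splits into {0,5} and {3}.
No further refinement is possible. Final partition (4 blocks): {2,4} | {0,5} | {1} | {3}.
State 5 belongs to the block {0,5}, which has 2 states.

2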